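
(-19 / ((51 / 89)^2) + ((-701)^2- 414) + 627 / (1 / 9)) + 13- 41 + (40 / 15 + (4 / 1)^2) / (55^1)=71033170217 / 143055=496544.48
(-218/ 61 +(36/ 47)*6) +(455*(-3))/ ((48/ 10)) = -6498985/ 22936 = -283.35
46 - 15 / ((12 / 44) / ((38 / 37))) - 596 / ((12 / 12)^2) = -22440 / 37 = -606.49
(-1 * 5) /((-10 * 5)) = 1 /10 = 0.10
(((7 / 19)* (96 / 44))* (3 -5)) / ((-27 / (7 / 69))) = 784 / 129789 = 0.01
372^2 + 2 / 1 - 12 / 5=691918 / 5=138383.60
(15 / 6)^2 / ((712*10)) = 5 / 5696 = 0.00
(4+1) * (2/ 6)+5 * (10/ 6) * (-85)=-2120/ 3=-706.67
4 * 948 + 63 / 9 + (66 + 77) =3942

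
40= 40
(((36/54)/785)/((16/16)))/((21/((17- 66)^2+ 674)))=410/3297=0.12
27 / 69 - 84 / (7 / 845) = -233211 / 23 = -10139.61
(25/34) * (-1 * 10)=-125/17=-7.35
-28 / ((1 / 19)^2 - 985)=2527 / 88896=0.03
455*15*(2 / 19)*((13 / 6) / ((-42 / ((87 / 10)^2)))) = -426387 / 152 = -2805.18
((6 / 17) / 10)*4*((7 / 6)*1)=14 / 85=0.16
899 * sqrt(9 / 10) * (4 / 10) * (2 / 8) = 2697 * sqrt(10) / 100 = 85.29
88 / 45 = 1.96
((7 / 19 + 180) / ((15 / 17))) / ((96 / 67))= 3903353 / 27360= 142.67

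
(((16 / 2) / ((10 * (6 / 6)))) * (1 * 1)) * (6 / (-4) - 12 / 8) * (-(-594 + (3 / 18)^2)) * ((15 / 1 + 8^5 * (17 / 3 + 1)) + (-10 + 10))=-311433891.44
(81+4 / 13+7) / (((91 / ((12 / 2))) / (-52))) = -3936 / 13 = -302.77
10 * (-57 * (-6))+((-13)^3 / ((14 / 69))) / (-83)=4125633 / 1162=3550.46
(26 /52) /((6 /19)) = 19 /12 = 1.58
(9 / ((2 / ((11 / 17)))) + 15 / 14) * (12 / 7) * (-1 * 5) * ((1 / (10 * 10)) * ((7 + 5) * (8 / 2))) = -68256 / 4165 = -16.39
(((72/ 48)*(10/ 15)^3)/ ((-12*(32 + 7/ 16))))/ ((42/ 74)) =-592/ 294273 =-0.00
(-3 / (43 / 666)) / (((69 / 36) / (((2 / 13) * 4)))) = -191808 / 12857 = -14.92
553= 553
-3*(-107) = 321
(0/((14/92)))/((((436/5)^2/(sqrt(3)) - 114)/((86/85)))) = 0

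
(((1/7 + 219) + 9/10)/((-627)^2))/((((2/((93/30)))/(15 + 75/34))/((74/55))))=229674133/11435685800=0.02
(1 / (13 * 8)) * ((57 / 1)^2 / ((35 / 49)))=43.74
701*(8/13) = 5608/13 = 431.38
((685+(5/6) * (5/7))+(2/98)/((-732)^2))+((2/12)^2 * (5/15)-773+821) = 57783185743/78766128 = 733.60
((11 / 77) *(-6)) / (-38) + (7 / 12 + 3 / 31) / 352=38771 / 1583232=0.02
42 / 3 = 14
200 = 200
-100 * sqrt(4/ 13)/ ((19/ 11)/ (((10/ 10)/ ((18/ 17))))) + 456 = 456-18700 * sqrt(13)/ 2223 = 425.67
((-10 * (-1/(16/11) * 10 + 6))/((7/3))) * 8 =30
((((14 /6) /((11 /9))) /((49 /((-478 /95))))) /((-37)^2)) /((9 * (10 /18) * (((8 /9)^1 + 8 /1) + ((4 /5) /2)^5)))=-806625 /250644284968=-0.00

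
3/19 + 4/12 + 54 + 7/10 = 31459/570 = 55.19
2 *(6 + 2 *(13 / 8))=37 / 2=18.50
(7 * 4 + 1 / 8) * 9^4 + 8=1476289 / 8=184536.12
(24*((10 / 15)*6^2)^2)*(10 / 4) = 34560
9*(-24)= -216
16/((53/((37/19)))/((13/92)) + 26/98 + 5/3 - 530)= -565656/11859719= -0.05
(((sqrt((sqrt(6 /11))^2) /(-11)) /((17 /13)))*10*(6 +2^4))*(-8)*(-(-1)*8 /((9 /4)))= 321.29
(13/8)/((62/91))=1183/496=2.39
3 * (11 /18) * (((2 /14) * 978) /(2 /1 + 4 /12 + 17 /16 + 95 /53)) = 4561392 /92393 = 49.37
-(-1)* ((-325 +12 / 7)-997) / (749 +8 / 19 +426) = -175598 / 156331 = -1.12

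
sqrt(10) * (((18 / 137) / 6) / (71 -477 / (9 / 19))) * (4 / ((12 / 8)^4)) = -8 * sqrt(10) / 432783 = -0.00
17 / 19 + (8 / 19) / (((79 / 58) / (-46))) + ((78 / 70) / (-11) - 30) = -25095474 / 577885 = -43.43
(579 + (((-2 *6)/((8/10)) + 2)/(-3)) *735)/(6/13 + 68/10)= 61165/118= 518.35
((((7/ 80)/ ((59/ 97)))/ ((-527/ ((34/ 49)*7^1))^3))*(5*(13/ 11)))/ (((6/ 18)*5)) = -3783/ 9473835910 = -0.00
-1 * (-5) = 5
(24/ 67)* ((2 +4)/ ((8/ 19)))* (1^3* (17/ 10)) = 2907/ 335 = 8.68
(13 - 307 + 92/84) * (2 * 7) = -12302/3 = -4100.67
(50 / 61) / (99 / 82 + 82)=4100 / 416203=0.01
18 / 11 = 1.64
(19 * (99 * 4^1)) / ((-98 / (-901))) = 3389562 / 49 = 69174.73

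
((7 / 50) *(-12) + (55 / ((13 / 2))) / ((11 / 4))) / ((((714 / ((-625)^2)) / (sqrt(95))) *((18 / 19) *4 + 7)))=13478125 *sqrt(95) / 190281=690.39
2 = 2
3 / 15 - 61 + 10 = -254 / 5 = -50.80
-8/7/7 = -8/49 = -0.16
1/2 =0.50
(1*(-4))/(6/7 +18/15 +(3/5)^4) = -17500/9567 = -1.83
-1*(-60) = 60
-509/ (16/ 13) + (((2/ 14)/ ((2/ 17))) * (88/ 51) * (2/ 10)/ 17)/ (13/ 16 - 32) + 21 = -392.56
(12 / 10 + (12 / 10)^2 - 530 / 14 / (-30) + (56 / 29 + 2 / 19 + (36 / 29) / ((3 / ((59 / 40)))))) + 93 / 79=176554724 / 22852725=7.73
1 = 1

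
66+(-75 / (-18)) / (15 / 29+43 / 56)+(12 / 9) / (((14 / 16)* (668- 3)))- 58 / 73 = 145633105532 / 2127581715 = 68.45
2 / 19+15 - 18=-2.89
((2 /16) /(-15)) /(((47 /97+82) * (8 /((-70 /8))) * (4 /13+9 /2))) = 1261 /54864000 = 0.00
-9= -9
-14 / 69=-0.20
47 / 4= 11.75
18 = 18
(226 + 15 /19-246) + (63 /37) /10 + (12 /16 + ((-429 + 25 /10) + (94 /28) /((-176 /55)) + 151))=-232144721 /787360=-294.84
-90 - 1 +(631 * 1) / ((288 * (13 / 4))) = -84545 / 936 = -90.33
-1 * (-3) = 3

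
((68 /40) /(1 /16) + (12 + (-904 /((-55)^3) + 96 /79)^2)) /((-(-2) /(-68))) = -238999002282092904 /172754878140625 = -1383.46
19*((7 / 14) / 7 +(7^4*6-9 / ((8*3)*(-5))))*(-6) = -229922097 / 140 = -1642300.69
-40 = -40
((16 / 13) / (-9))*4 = -0.55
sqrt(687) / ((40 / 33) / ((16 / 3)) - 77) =-22 * sqrt(687) / 1689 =-0.34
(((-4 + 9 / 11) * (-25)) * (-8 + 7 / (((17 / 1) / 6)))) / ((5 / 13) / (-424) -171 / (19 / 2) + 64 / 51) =1360086000 / 51782533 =26.27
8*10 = 80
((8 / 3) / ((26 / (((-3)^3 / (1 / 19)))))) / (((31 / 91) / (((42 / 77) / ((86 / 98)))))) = -96.00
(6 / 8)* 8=6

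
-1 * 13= -13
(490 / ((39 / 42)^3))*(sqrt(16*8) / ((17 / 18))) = 7331.26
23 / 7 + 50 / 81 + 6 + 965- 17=543131 / 567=957.90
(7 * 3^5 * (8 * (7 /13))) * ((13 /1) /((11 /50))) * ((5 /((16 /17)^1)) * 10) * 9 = 2277213750 /11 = 207019431.82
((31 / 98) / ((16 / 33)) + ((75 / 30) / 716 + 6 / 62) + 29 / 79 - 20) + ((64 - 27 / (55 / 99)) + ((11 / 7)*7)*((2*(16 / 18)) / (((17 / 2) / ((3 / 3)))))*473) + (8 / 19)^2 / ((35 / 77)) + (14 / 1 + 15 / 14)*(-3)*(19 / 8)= 185599877641850479 / 189826356273120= 977.74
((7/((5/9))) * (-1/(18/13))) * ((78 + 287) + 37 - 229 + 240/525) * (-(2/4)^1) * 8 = 157846/25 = 6313.84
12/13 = 0.92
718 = 718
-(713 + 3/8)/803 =-5707/6424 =-0.89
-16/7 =-2.29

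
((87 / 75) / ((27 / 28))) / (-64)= -203 / 10800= -0.02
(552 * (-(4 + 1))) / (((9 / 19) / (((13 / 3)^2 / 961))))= -2954120 / 25947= -113.85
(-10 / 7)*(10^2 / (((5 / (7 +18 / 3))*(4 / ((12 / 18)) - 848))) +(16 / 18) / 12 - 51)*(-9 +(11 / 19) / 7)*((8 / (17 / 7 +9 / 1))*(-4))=2762834440 / 1511811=1827.50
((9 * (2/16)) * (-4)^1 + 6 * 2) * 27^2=10935/2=5467.50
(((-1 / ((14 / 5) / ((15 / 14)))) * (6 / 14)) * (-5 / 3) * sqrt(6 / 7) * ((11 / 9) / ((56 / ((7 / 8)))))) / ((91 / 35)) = 6875 * sqrt(42) / 23971584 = 0.00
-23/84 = -0.27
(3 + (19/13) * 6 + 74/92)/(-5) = -7519/2990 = -2.51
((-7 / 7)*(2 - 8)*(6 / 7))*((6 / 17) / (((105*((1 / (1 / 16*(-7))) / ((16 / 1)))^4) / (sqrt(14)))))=155.30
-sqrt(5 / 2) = -sqrt(10) / 2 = -1.58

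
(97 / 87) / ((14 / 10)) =485 / 609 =0.80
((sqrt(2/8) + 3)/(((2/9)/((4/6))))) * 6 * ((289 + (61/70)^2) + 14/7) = 12866589/700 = 18380.84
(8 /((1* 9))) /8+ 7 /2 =65 /18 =3.61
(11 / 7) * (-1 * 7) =-11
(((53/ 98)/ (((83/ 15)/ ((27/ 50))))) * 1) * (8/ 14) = 4293/ 142345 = 0.03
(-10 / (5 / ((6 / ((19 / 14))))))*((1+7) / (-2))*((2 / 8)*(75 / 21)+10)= 7320 / 19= 385.26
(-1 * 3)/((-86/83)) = 249/86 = 2.90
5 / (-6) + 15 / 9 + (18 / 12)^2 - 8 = -4.92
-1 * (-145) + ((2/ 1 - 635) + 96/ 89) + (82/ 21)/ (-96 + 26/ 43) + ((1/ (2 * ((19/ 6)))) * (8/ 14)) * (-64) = -35887523353/ 72833061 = -492.74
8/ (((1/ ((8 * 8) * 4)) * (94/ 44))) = 45056/ 47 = 958.64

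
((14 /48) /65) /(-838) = -7 /1307280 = -0.00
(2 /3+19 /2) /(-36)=-61 /216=-0.28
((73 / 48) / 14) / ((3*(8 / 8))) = 73 / 2016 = 0.04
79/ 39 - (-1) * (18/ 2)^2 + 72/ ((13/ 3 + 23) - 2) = 85.87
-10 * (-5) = 50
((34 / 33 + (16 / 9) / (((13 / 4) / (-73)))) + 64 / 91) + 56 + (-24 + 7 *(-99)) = -6299075 / 9009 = -699.20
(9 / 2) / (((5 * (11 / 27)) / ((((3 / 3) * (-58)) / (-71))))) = 7047 / 3905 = 1.80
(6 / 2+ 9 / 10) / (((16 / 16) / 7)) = 27.30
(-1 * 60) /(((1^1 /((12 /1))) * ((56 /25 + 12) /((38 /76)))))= -2250 /89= -25.28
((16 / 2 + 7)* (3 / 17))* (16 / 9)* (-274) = -21920 / 17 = -1289.41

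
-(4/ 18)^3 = -8/ 729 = -0.01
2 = 2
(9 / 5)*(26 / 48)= 39 / 40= 0.98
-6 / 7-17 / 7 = -23 / 7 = -3.29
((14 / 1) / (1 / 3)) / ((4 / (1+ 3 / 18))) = 49 / 4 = 12.25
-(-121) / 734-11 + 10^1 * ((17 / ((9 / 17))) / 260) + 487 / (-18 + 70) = -40315 / 171756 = -0.23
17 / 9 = 1.89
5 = 5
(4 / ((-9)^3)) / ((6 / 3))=-2 / 729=-0.00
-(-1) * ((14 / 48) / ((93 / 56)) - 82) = -22829 / 279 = -81.82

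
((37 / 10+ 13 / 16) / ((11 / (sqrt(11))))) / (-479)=-361 * sqrt(11) / 421520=-0.00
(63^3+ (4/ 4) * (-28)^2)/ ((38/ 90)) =11287395/ 19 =594073.42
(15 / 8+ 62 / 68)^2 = 143641 / 18496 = 7.77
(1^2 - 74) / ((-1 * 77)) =73 / 77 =0.95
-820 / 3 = -273.33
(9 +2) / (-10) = -1.10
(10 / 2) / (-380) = -1 / 76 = -0.01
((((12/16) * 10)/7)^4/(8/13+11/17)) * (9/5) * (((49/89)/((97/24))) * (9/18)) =6712875/52454108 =0.13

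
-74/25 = -2.96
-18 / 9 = -2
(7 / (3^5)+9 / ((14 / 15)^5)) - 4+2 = 1403135429 / 130691232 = 10.74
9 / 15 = 3 / 5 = 0.60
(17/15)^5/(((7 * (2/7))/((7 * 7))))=69572993/1518750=45.81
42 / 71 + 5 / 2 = 439 / 142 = 3.09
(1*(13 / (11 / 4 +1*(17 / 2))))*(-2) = -104 / 45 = -2.31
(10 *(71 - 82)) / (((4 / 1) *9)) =-55 / 18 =-3.06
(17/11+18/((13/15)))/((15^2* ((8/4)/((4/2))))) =3191/32175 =0.10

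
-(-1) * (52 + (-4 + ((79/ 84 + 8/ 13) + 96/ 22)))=647681/ 12012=53.92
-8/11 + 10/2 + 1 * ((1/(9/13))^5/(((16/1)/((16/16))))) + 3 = 79666943/10392624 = 7.67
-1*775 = -775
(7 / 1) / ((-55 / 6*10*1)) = -21 / 275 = -0.08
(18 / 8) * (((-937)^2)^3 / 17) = 6090880160873197881 / 68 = 89571767071664674.72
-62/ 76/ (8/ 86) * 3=-3999/ 152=-26.31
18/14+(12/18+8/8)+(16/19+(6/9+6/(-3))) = 982/399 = 2.46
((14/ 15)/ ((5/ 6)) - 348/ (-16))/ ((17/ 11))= 25157/ 1700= 14.80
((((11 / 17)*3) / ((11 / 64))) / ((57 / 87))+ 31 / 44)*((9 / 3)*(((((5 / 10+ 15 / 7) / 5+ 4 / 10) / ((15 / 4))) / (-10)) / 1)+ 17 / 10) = 29019569 / 994840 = 29.17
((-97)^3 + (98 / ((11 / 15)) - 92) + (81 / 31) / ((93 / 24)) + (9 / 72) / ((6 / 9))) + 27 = -154354105887 / 169136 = -912603.50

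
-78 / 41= -1.90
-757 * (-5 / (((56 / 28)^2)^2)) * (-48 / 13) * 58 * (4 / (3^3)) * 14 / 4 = -26268.55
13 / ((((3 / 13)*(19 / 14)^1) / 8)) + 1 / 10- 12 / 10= 188653 / 570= 330.97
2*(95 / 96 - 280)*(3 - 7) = 2232.08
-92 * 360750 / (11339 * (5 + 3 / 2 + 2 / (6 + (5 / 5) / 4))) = -72150000 / 168113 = -429.18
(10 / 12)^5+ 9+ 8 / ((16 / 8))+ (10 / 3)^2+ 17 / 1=322805 / 7776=41.51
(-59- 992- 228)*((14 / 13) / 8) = -8953 / 52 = -172.17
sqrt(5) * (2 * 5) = 10 * sqrt(5) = 22.36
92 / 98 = 46 / 49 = 0.94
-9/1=-9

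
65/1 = 65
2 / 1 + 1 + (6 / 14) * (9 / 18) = 45 / 14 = 3.21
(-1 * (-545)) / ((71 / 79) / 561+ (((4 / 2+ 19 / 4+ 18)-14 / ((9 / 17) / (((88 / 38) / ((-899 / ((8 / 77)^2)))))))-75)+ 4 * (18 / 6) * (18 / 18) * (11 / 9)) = -34656047769420 / 2262562746799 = -15.32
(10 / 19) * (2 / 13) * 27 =540 / 247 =2.19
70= 70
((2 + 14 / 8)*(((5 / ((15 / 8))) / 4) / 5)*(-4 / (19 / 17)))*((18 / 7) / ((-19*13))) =612 / 32851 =0.02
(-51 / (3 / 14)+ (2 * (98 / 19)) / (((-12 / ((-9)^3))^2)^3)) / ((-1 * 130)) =-10088665468007273 / 2529280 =-3988749947.81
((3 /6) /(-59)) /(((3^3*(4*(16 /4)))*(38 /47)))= -47 /1937088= -0.00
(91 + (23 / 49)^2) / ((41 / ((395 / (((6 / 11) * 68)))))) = 237910475 / 10040982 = 23.69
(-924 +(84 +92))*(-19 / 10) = 7106 / 5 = 1421.20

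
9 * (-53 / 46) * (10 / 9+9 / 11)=-10123 / 506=-20.01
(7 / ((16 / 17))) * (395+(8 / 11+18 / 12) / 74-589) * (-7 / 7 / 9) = 4175353 / 26048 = 160.29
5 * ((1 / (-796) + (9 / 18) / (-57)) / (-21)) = 325 / 136116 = 0.00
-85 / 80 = -17 / 16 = -1.06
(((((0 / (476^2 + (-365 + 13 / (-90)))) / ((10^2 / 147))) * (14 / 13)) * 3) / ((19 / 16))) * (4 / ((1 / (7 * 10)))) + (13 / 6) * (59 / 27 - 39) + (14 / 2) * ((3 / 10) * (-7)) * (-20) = 17353 / 81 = 214.23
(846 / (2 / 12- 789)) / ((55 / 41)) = -0.80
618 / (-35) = -618 / 35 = -17.66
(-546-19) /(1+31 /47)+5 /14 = -92845 /273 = -340.09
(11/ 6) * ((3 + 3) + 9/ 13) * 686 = 8416.69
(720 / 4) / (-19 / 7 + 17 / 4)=5040 / 43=117.21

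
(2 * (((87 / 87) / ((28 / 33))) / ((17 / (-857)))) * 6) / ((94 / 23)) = -1951389 / 11186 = -174.45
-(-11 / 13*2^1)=22 / 13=1.69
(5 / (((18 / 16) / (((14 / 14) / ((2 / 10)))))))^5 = 320000000000 / 59049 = 5419228.10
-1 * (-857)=857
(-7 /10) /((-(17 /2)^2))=14 /1445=0.01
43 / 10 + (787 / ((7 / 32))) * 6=1511341 / 70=21590.59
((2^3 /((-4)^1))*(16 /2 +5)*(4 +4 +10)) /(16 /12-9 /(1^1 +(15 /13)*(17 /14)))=306774 /1583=193.79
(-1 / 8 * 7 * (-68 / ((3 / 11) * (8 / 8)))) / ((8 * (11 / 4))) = 119 / 12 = 9.92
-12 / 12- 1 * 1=-2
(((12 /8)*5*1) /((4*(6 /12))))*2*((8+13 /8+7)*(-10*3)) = -29925 /8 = -3740.62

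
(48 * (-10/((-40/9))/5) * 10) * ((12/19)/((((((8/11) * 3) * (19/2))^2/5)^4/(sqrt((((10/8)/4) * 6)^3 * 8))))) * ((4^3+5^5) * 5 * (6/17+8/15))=80464295083871875 * sqrt(15)/1213347047674355712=0.26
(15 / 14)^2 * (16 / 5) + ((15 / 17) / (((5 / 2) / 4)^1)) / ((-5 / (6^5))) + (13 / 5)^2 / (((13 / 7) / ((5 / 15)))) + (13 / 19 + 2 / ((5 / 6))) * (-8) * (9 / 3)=-2264.71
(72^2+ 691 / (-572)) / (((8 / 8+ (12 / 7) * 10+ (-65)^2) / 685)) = 14215050815 / 16989544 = 836.69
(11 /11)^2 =1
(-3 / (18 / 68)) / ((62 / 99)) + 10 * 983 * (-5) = -1524211 / 31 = -49168.10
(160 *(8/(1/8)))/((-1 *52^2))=-640/169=-3.79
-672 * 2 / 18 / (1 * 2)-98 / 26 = -1603 / 39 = -41.10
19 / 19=1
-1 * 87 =-87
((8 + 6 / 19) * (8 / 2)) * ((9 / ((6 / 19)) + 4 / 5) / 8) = 23147 / 190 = 121.83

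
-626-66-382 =-1074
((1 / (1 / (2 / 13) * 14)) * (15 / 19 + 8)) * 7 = 167 / 247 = 0.68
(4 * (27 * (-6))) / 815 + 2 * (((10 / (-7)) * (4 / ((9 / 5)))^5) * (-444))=7719590717912 / 112291515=68745.98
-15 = -15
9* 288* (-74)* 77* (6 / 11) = -8055936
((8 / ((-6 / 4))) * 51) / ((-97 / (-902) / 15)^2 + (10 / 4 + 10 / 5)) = -60.44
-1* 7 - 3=-10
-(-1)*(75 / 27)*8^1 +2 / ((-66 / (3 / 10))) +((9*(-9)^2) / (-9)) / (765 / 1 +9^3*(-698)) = 1241466833 / 55888470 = 22.21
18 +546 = 564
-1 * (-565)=565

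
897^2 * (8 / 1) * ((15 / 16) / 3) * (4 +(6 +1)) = 44253495 / 2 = 22126747.50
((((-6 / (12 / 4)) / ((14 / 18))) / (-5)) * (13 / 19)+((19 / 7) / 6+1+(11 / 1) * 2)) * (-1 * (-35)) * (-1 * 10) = -474895 / 57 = -8331.49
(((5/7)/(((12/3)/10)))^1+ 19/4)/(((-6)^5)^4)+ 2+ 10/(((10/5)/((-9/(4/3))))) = -1083441617738661827/34124145440587776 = -31.75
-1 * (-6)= 6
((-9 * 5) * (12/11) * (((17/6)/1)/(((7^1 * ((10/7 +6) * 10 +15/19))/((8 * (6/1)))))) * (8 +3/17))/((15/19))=-14451552/109835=-131.58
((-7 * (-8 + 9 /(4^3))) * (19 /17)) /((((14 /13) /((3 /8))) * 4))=372723 /69632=5.35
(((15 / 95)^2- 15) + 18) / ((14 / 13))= 1014 / 361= 2.81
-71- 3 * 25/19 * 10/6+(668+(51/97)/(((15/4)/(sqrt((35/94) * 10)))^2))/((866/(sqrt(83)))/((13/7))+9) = -246615423561122/3084717340997+720140260840 * sqrt(83)/487060632789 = -66.48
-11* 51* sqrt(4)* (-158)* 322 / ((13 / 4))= 228331488 / 13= 17563960.62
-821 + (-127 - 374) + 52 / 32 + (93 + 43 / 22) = -107837 / 88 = -1225.42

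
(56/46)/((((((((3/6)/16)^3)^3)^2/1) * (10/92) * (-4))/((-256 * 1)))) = 4436777100798802905238461218816/5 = 887355420159760581047692200000.00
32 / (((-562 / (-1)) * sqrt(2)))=8 * sqrt(2) / 281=0.04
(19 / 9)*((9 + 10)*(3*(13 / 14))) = 4693 / 42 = 111.74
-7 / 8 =-0.88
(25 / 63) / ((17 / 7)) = 0.16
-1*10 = -10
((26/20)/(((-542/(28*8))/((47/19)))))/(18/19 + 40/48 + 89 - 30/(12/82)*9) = 205296/270974255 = 0.00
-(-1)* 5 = 5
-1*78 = -78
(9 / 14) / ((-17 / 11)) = -99 / 238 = -0.42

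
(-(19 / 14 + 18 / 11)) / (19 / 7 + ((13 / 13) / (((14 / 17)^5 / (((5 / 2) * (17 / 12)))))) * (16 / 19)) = -504728616 / 1785216103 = -0.28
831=831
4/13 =0.31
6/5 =1.20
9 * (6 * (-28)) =-1512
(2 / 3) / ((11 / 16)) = 32 / 33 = 0.97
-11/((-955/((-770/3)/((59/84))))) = -47432/11269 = -4.21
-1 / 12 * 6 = -1 / 2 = -0.50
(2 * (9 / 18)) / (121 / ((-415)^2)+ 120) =172225 / 20667121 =0.01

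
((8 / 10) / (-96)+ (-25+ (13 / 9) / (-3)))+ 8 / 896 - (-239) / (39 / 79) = 90151717 / 196560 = 458.65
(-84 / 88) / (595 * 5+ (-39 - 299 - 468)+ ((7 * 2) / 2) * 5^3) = -21 / 66968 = -0.00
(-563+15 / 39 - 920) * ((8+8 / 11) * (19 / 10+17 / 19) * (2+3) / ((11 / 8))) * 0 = 0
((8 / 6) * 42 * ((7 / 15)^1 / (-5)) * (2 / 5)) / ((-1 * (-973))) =-0.00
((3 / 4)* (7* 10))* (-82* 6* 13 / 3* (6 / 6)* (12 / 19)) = -1343160 / 19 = -70692.63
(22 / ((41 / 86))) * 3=5676 / 41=138.44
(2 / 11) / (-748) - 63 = -259183 / 4114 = -63.00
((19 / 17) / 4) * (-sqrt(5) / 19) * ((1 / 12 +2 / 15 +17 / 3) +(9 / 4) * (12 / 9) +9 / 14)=-4001 * sqrt(5) / 28560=-0.31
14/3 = 4.67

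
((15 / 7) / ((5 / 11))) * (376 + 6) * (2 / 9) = 8404 / 21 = 400.19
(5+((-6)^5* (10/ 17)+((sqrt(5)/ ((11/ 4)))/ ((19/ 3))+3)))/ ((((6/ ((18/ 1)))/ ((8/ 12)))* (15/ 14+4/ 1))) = -1800.67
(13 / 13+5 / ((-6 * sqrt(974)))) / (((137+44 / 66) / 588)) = 4.16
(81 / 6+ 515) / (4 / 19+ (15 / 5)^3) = 20083 / 1034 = 19.42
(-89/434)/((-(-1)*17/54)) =-0.65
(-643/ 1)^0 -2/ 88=43/ 44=0.98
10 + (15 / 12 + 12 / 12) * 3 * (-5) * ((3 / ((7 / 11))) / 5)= -611 / 28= -21.82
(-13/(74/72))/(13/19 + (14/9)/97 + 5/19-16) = 1940679/2307061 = 0.84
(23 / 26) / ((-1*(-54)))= 23 / 1404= 0.02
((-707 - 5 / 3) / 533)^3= -9609256376 / 4088324799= -2.35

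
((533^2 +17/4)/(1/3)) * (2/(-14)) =-487017/4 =-121754.25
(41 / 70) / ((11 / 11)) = 41 / 70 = 0.59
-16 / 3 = -5.33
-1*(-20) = 20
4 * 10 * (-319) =-12760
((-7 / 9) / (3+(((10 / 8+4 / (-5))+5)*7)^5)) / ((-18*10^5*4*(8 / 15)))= 35 / 13964213035802322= 0.00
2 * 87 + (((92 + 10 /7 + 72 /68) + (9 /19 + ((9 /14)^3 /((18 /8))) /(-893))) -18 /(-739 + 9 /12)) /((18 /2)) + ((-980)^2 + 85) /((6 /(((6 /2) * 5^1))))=110775361379326940 /46129548297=2401397.05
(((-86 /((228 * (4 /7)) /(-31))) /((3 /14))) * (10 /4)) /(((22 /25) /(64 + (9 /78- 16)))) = 1134882875 /86944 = 13053.03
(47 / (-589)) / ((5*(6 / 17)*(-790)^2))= -799 / 11027847000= -0.00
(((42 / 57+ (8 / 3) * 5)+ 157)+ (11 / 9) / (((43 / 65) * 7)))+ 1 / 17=171.39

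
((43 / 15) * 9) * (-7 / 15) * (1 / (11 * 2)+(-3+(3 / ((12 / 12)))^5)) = -1589581 / 550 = -2890.15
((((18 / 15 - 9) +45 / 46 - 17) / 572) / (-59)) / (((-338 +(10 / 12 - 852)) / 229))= -3764073 / 27691077700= -0.00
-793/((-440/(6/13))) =183/220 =0.83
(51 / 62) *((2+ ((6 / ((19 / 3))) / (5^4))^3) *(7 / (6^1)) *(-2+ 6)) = 398545410850258 / 51911376953125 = 7.68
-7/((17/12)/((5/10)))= -42/17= -2.47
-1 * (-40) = 40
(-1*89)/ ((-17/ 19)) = 1691/ 17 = 99.47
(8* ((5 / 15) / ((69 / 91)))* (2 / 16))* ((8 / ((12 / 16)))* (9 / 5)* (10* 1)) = 5824 / 69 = 84.41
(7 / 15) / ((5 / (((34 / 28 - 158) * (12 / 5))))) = -878 / 25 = -35.12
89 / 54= 1.65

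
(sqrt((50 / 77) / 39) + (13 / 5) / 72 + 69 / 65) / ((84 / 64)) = 80*sqrt(6006) / 63063 + 10274 / 12285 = 0.93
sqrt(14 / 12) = sqrt(42) / 6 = 1.08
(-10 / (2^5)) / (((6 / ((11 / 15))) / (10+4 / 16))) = -451 / 1152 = -0.39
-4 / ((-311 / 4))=16 / 311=0.05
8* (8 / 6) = 32 / 3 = 10.67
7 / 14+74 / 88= 59 / 44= 1.34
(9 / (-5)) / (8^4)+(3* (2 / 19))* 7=859989 / 389120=2.21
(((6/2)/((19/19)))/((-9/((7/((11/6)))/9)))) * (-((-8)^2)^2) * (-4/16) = -14336/99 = -144.81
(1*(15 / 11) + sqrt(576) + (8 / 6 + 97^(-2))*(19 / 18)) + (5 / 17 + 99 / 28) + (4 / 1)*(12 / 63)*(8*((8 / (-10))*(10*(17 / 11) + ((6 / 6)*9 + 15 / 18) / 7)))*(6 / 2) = -914301533587 / 4232356380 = -216.03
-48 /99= -16 /33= -0.48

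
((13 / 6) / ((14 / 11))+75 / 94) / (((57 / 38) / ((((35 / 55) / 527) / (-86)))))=-9871 / 421766532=-0.00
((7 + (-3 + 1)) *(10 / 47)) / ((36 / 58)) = 725 / 423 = 1.71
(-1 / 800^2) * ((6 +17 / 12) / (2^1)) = -89 / 15360000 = -0.00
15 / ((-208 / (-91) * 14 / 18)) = 8.44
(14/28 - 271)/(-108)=541/216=2.50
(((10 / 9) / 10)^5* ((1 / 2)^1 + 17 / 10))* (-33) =-121 / 98415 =-0.00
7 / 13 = 0.54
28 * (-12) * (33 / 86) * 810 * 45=-202078800 / 43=-4699506.98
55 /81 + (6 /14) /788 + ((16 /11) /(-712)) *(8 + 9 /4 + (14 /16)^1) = 1614077 /2457378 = 0.66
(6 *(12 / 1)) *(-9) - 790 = -1438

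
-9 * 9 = -81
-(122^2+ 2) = -14886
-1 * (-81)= 81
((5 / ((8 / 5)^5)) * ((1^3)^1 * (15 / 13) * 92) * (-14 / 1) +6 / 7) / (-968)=263821137 / 360808448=0.73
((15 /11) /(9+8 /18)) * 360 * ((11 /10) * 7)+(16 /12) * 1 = 20480 /51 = 401.57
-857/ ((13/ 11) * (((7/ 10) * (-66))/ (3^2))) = 12855/ 91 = 141.26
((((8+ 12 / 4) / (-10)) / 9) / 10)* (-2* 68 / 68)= 11 / 450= 0.02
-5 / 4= -1.25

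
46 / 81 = 0.57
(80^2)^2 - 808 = 40959192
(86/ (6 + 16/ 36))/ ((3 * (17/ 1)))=129/ 493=0.26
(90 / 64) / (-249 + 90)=-15 / 1696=-0.01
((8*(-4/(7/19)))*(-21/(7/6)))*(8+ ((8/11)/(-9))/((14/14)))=136192/11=12381.09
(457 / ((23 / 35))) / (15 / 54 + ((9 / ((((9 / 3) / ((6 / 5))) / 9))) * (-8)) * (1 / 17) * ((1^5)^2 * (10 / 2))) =-4894470 / 534589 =-9.16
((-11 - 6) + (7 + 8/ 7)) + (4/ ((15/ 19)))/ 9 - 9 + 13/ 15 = -15524/ 945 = -16.43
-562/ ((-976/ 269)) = 75589/ 488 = 154.90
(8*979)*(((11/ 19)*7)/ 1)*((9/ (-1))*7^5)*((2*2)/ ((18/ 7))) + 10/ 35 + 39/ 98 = -7468408055.74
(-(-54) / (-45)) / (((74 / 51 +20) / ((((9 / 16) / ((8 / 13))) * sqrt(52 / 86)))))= -17901 * sqrt(1118) / 15053440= -0.04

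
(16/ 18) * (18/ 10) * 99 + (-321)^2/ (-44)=-2183.44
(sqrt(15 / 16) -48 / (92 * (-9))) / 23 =0.04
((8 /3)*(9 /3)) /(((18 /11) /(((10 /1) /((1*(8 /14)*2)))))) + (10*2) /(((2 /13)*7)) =3865 /63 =61.35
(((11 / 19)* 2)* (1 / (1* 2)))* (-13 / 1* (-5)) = 715 / 19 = 37.63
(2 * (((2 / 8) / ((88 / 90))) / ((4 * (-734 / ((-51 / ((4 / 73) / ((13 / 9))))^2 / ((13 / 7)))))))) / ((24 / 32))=-700736855 / 3100416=-226.01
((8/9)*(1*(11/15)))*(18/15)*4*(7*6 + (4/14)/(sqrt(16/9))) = 69344/525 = 132.08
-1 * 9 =-9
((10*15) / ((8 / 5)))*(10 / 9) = 625 / 6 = 104.17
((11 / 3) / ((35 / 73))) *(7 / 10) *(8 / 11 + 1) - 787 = -116663 / 150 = -777.75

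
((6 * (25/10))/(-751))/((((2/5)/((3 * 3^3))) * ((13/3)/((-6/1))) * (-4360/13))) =-0.02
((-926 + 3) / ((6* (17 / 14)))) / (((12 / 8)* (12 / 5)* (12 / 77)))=-2487485 / 11016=-225.81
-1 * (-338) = 338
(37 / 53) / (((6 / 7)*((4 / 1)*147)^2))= 0.00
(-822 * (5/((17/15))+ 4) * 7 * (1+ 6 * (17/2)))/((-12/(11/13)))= 3017014/17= 177471.41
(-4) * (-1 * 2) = 8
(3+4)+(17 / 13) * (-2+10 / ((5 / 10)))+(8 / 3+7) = 1568 / 39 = 40.21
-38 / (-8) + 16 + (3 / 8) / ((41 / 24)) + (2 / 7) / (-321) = 7727105 / 368508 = 20.97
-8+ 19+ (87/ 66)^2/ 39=208477/ 18876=11.04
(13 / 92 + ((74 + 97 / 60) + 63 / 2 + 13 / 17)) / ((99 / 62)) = 39280286 / 580635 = 67.65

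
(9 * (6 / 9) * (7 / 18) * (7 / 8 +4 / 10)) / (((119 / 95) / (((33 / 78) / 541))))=209 / 112528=0.00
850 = 850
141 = 141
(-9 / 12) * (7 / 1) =-21 / 4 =-5.25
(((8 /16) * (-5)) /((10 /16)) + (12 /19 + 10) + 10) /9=316 /171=1.85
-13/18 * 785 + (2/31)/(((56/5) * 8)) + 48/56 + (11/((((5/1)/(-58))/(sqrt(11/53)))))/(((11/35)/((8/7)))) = -5054021/8928 - 464 * sqrt(583)/53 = -777.47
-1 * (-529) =529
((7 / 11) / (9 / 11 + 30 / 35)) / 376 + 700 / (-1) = -33952751 / 48504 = -700.00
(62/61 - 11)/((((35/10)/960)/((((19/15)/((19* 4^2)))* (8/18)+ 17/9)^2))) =-241846312/24705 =-9789.37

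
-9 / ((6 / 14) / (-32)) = 672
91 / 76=1.20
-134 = -134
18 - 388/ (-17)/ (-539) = 164546/ 9163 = 17.96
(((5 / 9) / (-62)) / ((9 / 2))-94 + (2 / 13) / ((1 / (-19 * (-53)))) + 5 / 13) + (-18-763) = -23492981 / 32643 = -719.69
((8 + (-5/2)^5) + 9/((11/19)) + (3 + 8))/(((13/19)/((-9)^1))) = 3798765/4576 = 830.15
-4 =-4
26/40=0.65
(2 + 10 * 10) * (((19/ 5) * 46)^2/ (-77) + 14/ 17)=-40391.51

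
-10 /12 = -5 /6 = -0.83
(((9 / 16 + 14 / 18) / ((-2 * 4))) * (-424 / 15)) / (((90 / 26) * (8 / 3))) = 132977 / 259200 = 0.51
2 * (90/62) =90/31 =2.90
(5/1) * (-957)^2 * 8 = 36633960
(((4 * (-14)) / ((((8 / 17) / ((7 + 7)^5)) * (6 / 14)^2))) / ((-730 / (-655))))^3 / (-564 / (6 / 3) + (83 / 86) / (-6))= 1490740348655898735720526408092368896 / 13763260017945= 108313026616675226151674.10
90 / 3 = 30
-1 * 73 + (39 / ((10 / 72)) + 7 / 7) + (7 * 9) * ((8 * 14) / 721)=112572 / 515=218.59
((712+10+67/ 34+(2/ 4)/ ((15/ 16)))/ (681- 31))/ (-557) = -369497/ 184645500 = -0.00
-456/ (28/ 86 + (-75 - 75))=4902/ 1609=3.05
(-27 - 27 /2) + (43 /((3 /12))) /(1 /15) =2539.50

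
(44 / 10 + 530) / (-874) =-1336 / 2185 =-0.61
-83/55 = -1.51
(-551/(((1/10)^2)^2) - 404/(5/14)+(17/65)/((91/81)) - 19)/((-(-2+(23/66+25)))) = 2151497835696/9115015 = 236038.87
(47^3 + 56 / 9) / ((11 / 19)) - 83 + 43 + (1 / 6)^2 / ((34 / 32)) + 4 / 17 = 100588223 / 561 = 179301.65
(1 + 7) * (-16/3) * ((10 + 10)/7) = -2560/21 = -121.90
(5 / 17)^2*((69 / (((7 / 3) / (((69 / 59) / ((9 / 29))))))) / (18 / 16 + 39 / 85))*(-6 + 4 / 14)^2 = 198.74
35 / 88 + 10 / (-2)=-4.60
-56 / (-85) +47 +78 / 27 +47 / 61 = 2394764 / 46665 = 51.32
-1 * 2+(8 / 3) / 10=-1.73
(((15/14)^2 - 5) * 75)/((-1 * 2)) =56625/392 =144.45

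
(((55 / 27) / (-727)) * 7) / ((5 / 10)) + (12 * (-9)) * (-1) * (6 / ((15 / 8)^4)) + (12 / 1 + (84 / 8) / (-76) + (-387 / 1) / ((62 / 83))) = -26234690141611 / 57807405000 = -453.83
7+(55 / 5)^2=128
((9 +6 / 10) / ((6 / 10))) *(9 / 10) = 72 / 5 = 14.40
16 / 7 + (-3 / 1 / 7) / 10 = 157 / 70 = 2.24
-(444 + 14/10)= -2227/5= -445.40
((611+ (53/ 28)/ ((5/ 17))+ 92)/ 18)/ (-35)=-33107/ 29400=-1.13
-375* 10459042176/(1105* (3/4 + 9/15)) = -1743173696000/663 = -2629221260.94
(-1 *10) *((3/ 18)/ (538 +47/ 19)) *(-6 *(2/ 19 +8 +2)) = 640/ 3423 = 0.19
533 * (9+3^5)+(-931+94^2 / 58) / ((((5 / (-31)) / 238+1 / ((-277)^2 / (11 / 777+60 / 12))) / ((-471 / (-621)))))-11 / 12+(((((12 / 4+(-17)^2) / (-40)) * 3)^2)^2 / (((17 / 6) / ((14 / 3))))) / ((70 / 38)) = 10671222630687808771157 / 8180708147418750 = 1304437.52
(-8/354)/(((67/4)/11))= -176/11859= -0.01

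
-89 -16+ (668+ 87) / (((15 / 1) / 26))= 3611 / 3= 1203.67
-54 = -54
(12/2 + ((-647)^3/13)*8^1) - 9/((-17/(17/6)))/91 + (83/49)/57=-12103298508761/72618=-166670777.34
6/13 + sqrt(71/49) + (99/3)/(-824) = 4515/10712 + sqrt(71)/7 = 1.63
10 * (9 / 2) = 45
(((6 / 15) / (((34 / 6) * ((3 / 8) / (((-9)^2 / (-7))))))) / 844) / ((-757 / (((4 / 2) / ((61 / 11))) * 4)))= 28512 / 5797291465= 0.00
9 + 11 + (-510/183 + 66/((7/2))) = 15402/427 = 36.07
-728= -728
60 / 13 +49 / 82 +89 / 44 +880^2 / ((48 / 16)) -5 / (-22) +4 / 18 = 4953209863 / 19188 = 258141.02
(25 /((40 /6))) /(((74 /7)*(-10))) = -21 /592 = -0.04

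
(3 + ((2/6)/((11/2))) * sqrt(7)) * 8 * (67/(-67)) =-24 - 16 * sqrt(7)/33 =-25.28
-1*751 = -751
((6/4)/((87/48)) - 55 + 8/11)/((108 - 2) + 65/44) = -68196/137141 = -0.50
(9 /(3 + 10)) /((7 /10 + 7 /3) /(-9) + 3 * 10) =0.02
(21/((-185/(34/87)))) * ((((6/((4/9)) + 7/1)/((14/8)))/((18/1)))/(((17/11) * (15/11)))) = -9922/724275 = -0.01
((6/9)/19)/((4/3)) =1/38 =0.03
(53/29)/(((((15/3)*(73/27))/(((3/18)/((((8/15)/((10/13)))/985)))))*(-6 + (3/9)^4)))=-114172335/21356296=-5.35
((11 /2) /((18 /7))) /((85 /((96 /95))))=616 /24225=0.03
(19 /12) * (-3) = -19 /4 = -4.75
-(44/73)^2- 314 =-1675242/5329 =-314.36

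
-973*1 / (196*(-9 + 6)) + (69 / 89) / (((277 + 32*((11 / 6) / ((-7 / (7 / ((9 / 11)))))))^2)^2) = 507757661754211009 / 306846356662620012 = 1.65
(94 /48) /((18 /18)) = 47 /24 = 1.96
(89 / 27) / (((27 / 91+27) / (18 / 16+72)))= 526435 / 59616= 8.83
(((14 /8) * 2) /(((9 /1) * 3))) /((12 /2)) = 7 /324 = 0.02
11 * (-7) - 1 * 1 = -78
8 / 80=1 / 10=0.10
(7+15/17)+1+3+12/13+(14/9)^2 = 272546/17901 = 15.23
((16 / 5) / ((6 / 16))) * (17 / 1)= 2176 / 15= 145.07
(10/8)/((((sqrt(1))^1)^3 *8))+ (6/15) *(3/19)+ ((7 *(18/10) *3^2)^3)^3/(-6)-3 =-613761805792454325197470421/1187500000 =-516852046983119431.75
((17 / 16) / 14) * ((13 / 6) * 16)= 221 / 84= 2.63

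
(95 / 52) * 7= 665 / 52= 12.79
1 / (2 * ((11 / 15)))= 15 / 22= 0.68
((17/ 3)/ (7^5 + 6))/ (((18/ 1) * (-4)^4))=1/ 13671936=0.00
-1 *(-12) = 12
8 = 8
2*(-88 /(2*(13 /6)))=-528 /13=-40.62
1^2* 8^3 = 512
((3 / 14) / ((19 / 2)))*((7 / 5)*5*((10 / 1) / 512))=0.00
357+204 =561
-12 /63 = -0.19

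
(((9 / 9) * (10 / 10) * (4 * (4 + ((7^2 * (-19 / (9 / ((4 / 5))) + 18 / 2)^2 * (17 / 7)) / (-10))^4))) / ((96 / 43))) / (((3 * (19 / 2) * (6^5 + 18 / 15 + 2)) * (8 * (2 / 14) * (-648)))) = -8285553478379867552942454187981 / 4638271239296323200000000000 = -1786.35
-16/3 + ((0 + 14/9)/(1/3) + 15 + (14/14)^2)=46/3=15.33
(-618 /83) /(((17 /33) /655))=-13358070 /1411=-9467.09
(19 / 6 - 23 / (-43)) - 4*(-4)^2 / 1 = -15557 / 258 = -60.30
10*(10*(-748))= -74800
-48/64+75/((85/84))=4989/68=73.37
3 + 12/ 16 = 15/ 4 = 3.75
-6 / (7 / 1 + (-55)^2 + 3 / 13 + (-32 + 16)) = -78 / 39211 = -0.00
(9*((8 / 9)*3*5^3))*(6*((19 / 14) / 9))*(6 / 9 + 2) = 7238.10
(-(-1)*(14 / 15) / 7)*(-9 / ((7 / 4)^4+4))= -1536 / 17125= -0.09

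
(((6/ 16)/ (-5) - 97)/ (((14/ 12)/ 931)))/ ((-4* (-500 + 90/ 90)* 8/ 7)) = -10845219/ 319360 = -33.96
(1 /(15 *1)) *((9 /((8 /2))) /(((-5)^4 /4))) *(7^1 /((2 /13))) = 273 /6250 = 0.04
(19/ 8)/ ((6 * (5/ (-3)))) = -19/ 80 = -0.24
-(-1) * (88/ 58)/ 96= 11/ 696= 0.02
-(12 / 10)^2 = -36 / 25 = -1.44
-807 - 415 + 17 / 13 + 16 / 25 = -396517 / 325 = -1220.05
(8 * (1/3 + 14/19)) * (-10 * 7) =-599.30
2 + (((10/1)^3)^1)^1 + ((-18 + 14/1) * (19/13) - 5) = 12885/13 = 991.15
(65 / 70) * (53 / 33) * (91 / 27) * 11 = 8957 / 162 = 55.29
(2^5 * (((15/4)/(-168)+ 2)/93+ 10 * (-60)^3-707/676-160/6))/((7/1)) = -7604610770069/770133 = -9874412.30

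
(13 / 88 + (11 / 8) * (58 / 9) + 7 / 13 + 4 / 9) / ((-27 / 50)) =-2571875 / 138996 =-18.50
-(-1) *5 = 5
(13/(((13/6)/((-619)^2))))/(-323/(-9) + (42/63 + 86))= 20690694/1103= 18758.56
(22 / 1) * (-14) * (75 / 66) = -350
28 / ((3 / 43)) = 1204 / 3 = 401.33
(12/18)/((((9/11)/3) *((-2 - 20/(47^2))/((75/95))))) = -121495/126483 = -0.96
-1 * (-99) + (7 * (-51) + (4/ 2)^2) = -254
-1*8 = -8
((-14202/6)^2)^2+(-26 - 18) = 31390124030677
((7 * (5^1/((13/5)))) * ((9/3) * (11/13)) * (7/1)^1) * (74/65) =598290/2197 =272.32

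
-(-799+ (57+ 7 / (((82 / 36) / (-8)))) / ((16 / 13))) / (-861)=-0.90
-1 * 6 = -6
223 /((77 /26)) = 5798 /77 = 75.30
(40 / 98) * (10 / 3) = 200 / 147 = 1.36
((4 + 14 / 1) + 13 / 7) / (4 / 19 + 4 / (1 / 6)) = 2641 / 3220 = 0.82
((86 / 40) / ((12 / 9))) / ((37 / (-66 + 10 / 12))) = -16813 / 5920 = -2.84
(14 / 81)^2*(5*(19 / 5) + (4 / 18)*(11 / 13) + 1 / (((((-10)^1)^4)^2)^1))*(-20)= -11000500005733 / 959546250000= -11.46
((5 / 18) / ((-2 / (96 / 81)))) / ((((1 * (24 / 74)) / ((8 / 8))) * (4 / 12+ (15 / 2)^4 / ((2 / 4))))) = -2960 / 36907569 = -0.00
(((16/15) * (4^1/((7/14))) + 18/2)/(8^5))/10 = 263/4915200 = 0.00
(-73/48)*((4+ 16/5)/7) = -1.56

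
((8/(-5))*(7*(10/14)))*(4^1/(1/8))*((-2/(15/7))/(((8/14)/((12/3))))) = 25088/15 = 1672.53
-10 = -10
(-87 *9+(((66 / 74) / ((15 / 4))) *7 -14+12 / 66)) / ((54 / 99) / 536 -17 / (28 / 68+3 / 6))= 13443482196 / 315212435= 42.65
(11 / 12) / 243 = 11 / 2916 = 0.00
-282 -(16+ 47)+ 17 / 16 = -5503 / 16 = -343.94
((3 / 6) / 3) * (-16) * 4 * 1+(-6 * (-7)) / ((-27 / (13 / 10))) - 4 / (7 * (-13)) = -51781 / 4095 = -12.64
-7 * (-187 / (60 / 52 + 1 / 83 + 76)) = 1412411 / 83262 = 16.96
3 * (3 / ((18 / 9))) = 9 / 2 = 4.50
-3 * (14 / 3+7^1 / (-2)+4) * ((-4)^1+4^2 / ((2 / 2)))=-186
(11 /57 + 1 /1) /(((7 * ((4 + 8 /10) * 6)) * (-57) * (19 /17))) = -1445 /15556212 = -0.00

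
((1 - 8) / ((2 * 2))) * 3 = -21 / 4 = -5.25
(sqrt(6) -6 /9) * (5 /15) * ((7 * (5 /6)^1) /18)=-35 /486 +35 * sqrt(6) /324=0.19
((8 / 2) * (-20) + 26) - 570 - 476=-1100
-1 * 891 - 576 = -1467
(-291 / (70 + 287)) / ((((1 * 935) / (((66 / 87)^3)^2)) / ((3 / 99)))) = -0.00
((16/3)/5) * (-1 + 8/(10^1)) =-16/75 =-0.21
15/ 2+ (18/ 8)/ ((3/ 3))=39/ 4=9.75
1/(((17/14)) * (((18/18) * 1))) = 14/17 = 0.82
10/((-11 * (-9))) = 10/99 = 0.10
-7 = -7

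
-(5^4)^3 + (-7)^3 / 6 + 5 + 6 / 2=-1464844045 / 6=-244140674.17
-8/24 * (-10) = 10/3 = 3.33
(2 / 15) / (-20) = -1 / 150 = -0.01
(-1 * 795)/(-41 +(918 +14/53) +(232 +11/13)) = -547755/764866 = -0.72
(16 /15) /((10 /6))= 16 /25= 0.64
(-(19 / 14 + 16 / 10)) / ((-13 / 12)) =2.73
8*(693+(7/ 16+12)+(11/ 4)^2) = 5704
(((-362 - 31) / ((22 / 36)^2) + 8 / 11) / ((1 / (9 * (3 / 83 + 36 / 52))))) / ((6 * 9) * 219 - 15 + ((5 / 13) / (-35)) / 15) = -47256512940 / 80956693301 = -0.58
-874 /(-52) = 437 /26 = 16.81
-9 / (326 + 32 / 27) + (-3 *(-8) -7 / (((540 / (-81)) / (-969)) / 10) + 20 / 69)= -3093518380 / 304773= -10150.24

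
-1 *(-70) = 70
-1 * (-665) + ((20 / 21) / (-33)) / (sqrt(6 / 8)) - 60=605 - 40 * sqrt(3) / 2079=604.97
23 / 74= 0.31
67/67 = 1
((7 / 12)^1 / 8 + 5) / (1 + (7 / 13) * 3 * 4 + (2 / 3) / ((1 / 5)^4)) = 6331 / 529312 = 0.01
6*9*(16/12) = 72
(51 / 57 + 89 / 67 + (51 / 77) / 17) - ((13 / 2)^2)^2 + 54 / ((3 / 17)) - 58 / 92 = -1477.43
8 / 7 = 1.14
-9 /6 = -3 /2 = -1.50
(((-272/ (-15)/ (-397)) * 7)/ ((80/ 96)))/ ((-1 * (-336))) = -34/ 29775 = -0.00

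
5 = 5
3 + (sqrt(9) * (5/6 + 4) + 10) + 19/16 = 459/16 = 28.69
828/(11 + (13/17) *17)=69/2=34.50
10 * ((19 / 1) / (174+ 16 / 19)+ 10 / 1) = 167905 / 1661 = 101.09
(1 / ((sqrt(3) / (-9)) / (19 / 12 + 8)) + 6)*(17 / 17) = 6 - 115*sqrt(3) / 4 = -43.80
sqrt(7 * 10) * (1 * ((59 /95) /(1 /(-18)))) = -1062 * sqrt(70) /95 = -93.53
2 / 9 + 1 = 1.22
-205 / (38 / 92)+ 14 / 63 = -84832 / 171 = -496.09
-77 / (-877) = 77 / 877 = 0.09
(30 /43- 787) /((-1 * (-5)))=-33811 /215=-157.26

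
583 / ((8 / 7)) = 4081 / 8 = 510.12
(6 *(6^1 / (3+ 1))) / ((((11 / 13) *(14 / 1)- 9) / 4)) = 468 / 37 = 12.65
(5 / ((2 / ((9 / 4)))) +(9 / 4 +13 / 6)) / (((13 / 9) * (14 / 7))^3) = 58563 / 140608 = 0.42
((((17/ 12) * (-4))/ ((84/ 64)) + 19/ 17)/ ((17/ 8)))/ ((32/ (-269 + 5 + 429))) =-7.76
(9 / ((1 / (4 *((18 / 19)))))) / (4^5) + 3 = 7377 / 2432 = 3.03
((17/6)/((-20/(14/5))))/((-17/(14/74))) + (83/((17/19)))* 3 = 52514933/188700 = 278.30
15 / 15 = 1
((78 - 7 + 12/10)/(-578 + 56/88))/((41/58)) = -7942/44895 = -0.18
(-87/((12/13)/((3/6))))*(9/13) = -261/8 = -32.62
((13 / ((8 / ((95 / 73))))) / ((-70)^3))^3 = -15069223 / 64299987494170624000000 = -0.00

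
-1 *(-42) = 42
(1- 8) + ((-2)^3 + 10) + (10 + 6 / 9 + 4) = 29 / 3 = 9.67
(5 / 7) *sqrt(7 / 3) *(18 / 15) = 2 *sqrt(21) / 7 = 1.31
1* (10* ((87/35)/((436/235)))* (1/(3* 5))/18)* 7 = 1363/3924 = 0.35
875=875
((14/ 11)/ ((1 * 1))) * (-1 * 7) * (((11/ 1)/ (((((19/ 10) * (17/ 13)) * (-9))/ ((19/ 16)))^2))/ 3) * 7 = -1449175/ 2247264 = -0.64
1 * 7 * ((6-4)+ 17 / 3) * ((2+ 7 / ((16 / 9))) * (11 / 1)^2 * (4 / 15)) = 370139 / 36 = 10281.64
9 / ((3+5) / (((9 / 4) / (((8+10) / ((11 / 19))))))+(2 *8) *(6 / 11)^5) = 1449459 / 17927872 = 0.08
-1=-1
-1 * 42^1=-42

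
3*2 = 6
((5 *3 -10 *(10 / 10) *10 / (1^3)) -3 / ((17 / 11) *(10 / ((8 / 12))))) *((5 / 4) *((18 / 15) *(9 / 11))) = -104.48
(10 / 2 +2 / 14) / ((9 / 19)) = 76 / 7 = 10.86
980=980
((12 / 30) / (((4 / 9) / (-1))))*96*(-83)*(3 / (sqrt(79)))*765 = 16457904*sqrt(79) / 79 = 1851658.87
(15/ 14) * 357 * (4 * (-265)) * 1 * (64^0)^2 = -405450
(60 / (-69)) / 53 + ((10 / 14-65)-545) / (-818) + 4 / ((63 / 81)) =40981627 / 6979994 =5.87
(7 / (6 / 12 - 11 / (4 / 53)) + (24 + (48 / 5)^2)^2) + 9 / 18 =1399960731 / 103750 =13493.60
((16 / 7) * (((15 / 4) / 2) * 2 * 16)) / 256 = 15 / 28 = 0.54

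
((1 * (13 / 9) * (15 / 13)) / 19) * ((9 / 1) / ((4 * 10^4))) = 3 / 152000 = 0.00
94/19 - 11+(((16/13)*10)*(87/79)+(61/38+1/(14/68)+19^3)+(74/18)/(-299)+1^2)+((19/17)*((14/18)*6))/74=6874.02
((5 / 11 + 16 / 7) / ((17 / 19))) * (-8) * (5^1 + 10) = -481080 / 1309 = -367.52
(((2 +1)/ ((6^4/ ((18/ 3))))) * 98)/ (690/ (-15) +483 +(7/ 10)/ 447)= 36505/ 11720382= 0.00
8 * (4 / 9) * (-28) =-896 / 9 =-99.56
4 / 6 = 2 / 3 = 0.67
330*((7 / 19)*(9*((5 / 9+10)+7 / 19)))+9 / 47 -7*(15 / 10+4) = 404317559 / 33934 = 11914.82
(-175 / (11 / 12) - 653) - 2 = -9305 / 11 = -845.91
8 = 8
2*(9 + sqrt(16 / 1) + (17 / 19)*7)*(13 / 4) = 2379 / 19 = 125.21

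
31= 31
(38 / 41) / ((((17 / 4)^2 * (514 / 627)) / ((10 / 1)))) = 1906080 / 3045193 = 0.63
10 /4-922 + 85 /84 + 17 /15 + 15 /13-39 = -5215397 /5460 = -955.20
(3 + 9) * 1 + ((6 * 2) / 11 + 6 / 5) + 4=1006 / 55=18.29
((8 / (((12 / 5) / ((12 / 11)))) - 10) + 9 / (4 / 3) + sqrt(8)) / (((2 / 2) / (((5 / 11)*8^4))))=87040 / 121 + 40960*sqrt(2) / 11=5985.36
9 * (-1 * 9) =-81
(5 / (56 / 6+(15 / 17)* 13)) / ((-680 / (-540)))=405 / 2122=0.19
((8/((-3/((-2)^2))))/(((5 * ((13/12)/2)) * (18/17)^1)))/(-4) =544/585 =0.93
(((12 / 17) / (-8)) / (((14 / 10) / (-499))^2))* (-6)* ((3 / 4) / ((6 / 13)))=728327925 / 6664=109292.91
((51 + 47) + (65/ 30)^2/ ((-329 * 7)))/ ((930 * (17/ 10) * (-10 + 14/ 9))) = -8124815/ 1106877072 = -0.01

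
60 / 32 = 15 / 8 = 1.88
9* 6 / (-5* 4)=-27 / 10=-2.70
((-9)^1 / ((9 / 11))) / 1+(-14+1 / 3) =-24.67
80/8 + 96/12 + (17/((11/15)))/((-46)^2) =419223/23276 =18.01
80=80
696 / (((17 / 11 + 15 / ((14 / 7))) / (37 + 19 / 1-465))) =-6262608 / 199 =-31470.39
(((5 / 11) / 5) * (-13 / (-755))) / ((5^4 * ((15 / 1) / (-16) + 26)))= 208 / 2081440625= 0.00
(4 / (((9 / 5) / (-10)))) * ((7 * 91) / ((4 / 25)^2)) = -9953125 / 18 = -552951.39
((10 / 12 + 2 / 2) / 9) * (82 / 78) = 451 / 2106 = 0.21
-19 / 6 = -3.17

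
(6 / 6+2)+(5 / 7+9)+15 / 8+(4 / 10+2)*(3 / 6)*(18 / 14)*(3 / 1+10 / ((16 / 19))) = 10511 / 280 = 37.54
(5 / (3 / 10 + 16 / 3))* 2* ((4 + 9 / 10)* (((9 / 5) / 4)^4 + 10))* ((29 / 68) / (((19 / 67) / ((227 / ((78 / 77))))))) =2673515356806833 / 90832768000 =29433.38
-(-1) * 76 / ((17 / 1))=4.47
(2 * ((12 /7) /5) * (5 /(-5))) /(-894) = 4 /5215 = 0.00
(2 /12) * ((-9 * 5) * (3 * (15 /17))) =-675 /34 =-19.85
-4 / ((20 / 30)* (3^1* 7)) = -2 / 7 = -0.29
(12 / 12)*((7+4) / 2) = 5.50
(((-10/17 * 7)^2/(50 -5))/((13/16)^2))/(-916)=-0.00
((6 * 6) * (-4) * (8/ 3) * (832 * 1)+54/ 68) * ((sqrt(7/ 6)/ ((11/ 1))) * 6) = -10862565 * sqrt(42)/ 374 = -188228.52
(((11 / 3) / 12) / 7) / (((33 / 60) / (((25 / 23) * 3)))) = 125 / 483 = 0.26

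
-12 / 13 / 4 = -3 / 13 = -0.23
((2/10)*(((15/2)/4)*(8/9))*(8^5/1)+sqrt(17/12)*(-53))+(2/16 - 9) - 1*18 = 261499/24 - 53*sqrt(51)/6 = 10832.71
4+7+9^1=20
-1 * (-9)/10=9/10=0.90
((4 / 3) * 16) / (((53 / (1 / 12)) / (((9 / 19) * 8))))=128 / 1007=0.13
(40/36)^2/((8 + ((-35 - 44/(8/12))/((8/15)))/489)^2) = 170041600/7982171649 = 0.02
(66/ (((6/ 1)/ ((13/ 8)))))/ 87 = 143/ 696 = 0.21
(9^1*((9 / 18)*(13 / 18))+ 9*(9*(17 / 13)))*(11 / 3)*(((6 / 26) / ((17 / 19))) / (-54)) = -1186493 / 620568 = -1.91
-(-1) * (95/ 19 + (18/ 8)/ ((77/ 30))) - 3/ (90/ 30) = 751/ 154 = 4.88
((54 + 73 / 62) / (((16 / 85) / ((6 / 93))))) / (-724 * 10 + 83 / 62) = -290785 / 111301656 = -0.00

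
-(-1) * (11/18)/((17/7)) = 0.25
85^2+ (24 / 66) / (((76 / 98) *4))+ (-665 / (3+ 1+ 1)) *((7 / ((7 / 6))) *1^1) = 2686535 / 418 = 6427.12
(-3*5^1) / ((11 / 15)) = -225 / 11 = -20.45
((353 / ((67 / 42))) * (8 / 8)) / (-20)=-7413 / 670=-11.06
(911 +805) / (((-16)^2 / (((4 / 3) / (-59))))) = -143 / 944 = -0.15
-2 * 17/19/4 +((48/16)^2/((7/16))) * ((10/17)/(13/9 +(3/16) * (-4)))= 383869/22610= 16.98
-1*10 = -10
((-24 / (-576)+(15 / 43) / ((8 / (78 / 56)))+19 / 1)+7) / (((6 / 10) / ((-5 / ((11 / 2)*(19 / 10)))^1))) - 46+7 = -59.82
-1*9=-9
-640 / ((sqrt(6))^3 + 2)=320 / 53 - 960*sqrt(6) / 53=-38.33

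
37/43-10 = -393/43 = -9.14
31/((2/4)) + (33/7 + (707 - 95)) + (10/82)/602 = 16752031/24682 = 678.71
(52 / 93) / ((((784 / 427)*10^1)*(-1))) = -793 / 26040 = -0.03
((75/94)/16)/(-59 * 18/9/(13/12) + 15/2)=-325/661008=-0.00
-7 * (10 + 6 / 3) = -84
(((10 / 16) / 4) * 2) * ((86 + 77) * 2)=815 / 8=101.88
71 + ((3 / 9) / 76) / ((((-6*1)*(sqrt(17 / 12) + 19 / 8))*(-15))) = 2591146 / 36495 -4*sqrt(51) / 2080215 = 71.00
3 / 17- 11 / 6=-169 / 102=-1.66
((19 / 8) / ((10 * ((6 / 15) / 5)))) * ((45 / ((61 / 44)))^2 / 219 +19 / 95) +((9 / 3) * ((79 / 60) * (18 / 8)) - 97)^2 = 13522870834233 / 1738451200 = 7778.69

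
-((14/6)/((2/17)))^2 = -393.36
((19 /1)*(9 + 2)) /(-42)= -209 /42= -4.98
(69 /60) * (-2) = -23 /10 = -2.30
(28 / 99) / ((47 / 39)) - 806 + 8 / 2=-1243538 / 1551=-801.77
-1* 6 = -6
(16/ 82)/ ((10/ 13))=52/ 205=0.25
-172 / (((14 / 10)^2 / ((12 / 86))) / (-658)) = 56400 / 7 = 8057.14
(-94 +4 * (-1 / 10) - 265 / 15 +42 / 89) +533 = 562576 / 1335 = 421.41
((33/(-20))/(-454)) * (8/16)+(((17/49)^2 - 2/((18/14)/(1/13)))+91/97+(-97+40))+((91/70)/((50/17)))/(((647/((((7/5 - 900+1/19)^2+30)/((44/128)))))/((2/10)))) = 95664885293313380651671/361182836633960250000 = 264.87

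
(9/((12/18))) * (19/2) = 513/4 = 128.25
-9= -9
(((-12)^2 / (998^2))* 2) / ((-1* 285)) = -24 / 23655095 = -0.00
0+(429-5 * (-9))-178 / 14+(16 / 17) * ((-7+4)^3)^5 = -1607022691 / 119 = -13504392.36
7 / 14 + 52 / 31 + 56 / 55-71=-231213 / 3410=-67.80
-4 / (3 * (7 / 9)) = -12 / 7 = -1.71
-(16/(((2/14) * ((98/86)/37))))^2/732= -162001984/8967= -18066.46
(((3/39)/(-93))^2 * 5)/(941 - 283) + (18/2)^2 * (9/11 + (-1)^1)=-155809347821/10579647078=-14.73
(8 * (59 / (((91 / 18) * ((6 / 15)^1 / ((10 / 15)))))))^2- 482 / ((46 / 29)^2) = 210456523439 / 8761298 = 24021.16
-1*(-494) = 494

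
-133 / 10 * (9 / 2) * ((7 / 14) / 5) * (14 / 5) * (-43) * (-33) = -11889801 / 500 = -23779.60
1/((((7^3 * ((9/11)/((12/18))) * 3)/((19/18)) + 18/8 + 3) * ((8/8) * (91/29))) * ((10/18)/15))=218196/30472169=0.01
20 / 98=10 / 49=0.20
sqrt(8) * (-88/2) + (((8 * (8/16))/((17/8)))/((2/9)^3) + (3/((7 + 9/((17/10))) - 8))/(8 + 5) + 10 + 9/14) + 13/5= 208725861/1129310 - 88 * sqrt(2)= 60.38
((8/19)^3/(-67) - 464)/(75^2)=-213233104/2584985625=-0.08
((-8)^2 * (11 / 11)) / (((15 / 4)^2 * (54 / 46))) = 23552 / 6075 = 3.88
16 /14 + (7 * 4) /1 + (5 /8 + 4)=33.77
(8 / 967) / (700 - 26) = 4 / 325879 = 0.00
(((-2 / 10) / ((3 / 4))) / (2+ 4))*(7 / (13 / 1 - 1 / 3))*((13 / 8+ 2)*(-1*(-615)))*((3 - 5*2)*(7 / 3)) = 407827 / 456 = 894.36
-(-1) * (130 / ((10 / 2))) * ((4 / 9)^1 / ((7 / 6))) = 208 / 21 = 9.90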